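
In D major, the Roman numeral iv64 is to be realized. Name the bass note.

D

iv in D major has root G; the chord is G-Bb-D.
The figure 64 means second inversion — the fifth is in the bass.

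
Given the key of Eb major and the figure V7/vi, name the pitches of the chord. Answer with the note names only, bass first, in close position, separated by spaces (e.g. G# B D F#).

V7/vi is a secondary dominant — the dominant seventh of vi. vi in Eb major is C, so the applied chord's root is G, a perfect fifth above.
Building a dominant seventh chord on G gives G-B-D-F.

G B D F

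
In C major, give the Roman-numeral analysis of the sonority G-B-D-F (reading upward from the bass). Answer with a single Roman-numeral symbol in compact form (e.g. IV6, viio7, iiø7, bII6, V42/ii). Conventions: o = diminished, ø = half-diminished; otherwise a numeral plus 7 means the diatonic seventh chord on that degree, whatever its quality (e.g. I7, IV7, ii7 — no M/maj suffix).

Stacked in thirds the chord is G-B-D-F: a dominant seventh chord on G.
G is scale degree 5 in C major, and a dominant seventh chord on that degree is written V7.

V7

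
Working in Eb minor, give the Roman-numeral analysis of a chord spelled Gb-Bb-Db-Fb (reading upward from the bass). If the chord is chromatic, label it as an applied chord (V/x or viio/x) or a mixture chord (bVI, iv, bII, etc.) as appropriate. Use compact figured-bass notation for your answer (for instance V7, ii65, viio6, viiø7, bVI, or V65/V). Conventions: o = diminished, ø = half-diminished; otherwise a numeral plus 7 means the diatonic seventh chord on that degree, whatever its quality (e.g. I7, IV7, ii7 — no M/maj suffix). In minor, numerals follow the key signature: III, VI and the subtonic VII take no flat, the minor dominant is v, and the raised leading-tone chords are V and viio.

V7/VI

Stacked in thirds the chord is Gb-Bb-Db-Fb: a dominant seventh chord on Gb.
Gb is not a diatonic chord root with this quality in Eb minor, but it lies a perfect fifth above Cb (VI), so the chord functions as an applied dominant of VI.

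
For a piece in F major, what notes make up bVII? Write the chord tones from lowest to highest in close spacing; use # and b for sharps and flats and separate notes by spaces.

Eb G Bb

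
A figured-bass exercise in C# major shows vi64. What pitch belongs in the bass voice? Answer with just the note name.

vi in C# major has root A#; the chord is A#-C#-E#.
The figure 64 means second inversion — the fifth is in the bass.

E#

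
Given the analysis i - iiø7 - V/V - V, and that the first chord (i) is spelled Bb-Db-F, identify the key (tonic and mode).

The anchor chord is a minor triad on Bb, labeled i.
If Bb is scale degree 1 and the mode makes that degree carry a minor triad, the tonic is Bb and the mode is minor.

Bb minor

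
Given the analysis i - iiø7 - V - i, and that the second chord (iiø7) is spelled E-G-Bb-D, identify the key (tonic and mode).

The chord Em7b5 is a half-diminished seventh chord rooted on E; its label is iiø7.
iiø7 on E implies E is the supertonic; that puts the tonic at D, and the lowercase numeral fits minor mode.

D minor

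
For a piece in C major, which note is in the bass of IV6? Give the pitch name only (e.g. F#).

A

IV in C major has root F; the chord is F-A-C.
The figure 6 means first inversion — the third is in the bass.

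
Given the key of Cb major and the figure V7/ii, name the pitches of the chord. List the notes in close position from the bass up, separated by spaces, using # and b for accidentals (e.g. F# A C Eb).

V7/ii is a secondary dominant — the dominant seventh of ii. ii in Cb major is Db, so the applied chord's root is Ab, a perfect fifth above.
Building a dominant seventh chord on Ab gives Ab-C-Eb-Gb.

Ab C Eb Gb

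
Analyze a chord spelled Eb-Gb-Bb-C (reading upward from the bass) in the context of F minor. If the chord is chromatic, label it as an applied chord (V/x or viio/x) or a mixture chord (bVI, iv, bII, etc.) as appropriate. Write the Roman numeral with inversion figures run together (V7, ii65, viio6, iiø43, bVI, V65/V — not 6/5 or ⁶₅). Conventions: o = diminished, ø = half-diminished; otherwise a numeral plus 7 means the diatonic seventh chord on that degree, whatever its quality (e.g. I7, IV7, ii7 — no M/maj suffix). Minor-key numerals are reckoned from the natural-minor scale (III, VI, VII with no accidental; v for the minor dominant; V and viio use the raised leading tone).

viiø65/VI

The pitches C-Eb-Gb-Bb form a half-diminished seventh chord rooted on C.
C sits a half step below Db (VI in F minor); a diminished chord there is the applied leading-tone chord of VI.
With Eb in the bass the chord is in first inversion, so the figured bass is 65.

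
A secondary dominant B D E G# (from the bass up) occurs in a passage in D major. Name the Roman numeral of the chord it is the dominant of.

The chord is a dominant seventh chord on E.
A dominant resolves down a perfect fifth: E → A. In D major, A is scale degree 5, i.e. V.

V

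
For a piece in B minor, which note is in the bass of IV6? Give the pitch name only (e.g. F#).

IV in B minor has root E; the chord is E-G#-B.
The figure 6 means first inversion — the third is in the bass.

G#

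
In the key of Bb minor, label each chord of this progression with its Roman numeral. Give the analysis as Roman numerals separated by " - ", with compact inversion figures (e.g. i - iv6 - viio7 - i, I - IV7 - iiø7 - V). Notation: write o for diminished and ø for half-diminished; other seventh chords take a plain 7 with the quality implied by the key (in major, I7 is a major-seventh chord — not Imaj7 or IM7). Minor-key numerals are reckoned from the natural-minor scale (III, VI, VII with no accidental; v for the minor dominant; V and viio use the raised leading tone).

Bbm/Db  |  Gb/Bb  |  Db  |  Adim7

Bbm/Db: minor triad on Bb = scale degree 1 → i6.
Gb/Bb: major triad on Gb = scale degree 6 → VI6.
Db: root Db is the mediant; major triad there is III.
Adim7 has root A, degree 7 in Bb minor, so viio7.

i6 - VI6 - III - viio7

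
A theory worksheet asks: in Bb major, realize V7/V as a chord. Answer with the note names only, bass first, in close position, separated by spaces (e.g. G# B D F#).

C E G Bb

V7/V is a secondary dominant — the dominant seventh of V. V in Bb major is F, so the applied chord's root is C, a perfect fifth above.
Building a dominant seventh chord on C gives C-E-G-Bb.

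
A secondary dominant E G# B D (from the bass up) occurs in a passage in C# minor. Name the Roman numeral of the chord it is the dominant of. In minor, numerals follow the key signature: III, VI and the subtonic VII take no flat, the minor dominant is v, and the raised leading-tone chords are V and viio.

VI

The chord is a dominant seventh chord on E.
A dominant resolves down a perfect fifth: E → A. In C# minor, A is scale degree 6, i.e. VI.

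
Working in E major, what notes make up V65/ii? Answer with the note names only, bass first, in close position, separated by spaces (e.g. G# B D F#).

The slash means an applied dominant: we want the dominant of ii. In E major, ii is F# minor, and its dominant is built on C#.
Building a dominant seventh chord on C# gives C#-E#-G#-B.
The figured bass 65 indicates first inversion, placing the third (E#) in the bass: E#-G#-B-C#.

E# G# B C#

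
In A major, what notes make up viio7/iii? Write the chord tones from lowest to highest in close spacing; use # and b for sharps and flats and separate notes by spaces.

B# D# F# A

viio7/iii is a secondary leading-tone chord. The target iii is C# in A major; the applied chord is rooted a semitone below, on B#.
Building a fully diminished seventh chord on B# gives B#-D#-F#-A.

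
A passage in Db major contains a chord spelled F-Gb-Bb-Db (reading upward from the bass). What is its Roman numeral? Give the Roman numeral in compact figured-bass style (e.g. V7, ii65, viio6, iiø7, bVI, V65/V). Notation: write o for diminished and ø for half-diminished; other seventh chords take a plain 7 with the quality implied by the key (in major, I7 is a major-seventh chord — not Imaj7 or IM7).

The pitches Gb-Bb-Db-F form a major seventh chord rooted on Gb.
In Db major, Gb is the subdominant; the diatonic major seventh chord there is IV7.
With F in the bass the chord is in third inversion, so the figured bass is 42.

IV42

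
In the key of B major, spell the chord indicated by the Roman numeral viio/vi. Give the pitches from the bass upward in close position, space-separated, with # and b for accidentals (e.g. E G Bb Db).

F## A# C#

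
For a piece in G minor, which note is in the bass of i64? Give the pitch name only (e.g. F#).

D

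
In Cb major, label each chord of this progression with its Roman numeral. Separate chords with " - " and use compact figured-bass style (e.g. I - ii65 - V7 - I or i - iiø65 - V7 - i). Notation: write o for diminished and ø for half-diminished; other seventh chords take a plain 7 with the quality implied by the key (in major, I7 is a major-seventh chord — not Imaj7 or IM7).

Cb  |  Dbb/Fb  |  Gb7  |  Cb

Cb: major triad on Cb = scale degree 1 → I.
Dbb/Fb: major triad on Dbb — chromatic; Dbb is the lowered second degree, so this is the Neapolitan sixth, bII6 (third, Fb, in the bass — hence the 6).
Gb7 has root Gb, degree 5 in Cb major, so V7.
Cb: major triad on Cb = scale degree 1 → I.

I - bII6 - V7 - I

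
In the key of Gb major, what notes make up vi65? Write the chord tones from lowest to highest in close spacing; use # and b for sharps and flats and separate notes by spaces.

The numeral's case and figure indicate a minor seventh chord. In Gb major its root, scale degree 6, is Eb.
Stacking thirds from Eb gives Eb-Gb-Bb-Db.
The figured bass 65 indicates first inversion, placing the third (Gb) in the bass: Gb-Bb-Db-Eb.

Gb Bb Db Eb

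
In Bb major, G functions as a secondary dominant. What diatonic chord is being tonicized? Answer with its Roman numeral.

The chord is a major triad on G.
A dominant resolves down a perfect fifth: G → C. In Bb major, C is scale degree 2, i.e. ii.

ii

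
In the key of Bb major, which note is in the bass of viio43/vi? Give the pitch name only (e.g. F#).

C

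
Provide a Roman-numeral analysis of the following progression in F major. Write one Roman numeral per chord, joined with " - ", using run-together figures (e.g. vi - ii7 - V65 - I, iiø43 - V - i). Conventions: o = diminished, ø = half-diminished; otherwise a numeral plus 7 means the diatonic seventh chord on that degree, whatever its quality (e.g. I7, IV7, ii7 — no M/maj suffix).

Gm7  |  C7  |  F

ii7 - V7 - I

Gm7: minor seventh chord on G = scale degree 2 → ii7.
C7: dominant seventh chord on C = scale degree 5 → V7.
F: root F is the tonic; major triad there is I.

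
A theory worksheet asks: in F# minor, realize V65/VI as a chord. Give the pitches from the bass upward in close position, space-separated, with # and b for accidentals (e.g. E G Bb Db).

C# E G A

V65/VI is a secondary dominant — the dominant seventh of VI. VI in F# minor is D, so the applied chord's root is A, a perfect fifth above.
Building a dominant seventh chord on A gives A-C#-E-G.
With the 65 figure the chord is in first inversion; from the bass C# upward in close position it reads C#-E-G-A.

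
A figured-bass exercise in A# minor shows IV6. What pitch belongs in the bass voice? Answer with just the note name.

F##

IV in A# minor has root D#; the chord is D#-F##-A#.
The figure 6 means first inversion — the third is in the bass.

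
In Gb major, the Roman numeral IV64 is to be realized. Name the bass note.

Gb

IV in Gb major has root Cb; the chord is Cb-Eb-Gb.
The figure 64 means second inversion — the fifth is in the bass.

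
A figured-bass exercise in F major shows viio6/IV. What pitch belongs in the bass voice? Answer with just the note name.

C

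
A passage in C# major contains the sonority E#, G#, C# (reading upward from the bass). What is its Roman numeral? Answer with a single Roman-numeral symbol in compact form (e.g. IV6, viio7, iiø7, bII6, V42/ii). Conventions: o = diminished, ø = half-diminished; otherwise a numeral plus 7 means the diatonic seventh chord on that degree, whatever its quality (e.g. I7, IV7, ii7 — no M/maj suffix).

I6

The pitches C#-E#-G# form a major triad rooted on C#.
In C# major, C# is the tonic; the diatonic major triad there is I.
With E# in the bass the chord is in first inversion, so the figured bass is 6.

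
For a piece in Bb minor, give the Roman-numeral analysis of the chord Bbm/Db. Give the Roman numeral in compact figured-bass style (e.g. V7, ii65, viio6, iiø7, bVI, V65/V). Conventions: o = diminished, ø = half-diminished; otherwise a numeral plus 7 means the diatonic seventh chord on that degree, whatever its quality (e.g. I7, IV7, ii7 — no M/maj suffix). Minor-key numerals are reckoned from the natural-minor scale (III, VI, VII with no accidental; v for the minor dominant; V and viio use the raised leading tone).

The pitches Bb-Db-F form a minor triad rooted on Bb.
In Bb minor, Bb is the tonic; the diatonic minor triad there is i.
With Db in the bass the chord is in first inversion, so the figured bass is 6.

i6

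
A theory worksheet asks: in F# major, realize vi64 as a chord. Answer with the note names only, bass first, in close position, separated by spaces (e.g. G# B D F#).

A# D# F#

In F# major, the submediant is D#, and the diatonic chord built there is a minor triad.
That chord is spelled D#-F#-A#.
With the 64 figure the chord is in second inversion; from the bass A# upward in close position it reads A#-D#-F#.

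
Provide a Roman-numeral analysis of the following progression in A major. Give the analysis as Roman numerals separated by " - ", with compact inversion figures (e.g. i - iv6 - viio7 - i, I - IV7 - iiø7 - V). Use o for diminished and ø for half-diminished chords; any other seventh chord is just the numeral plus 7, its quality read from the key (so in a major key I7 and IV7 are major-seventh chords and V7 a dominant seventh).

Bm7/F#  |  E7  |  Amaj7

ii43 - V7 - I7

Bm7/F# has root B, degree 2 in A major, so ii43.
E7 has root E, degree 5 in A major, so V7.
Amaj7 has root A, degree 1 in A major, so I7.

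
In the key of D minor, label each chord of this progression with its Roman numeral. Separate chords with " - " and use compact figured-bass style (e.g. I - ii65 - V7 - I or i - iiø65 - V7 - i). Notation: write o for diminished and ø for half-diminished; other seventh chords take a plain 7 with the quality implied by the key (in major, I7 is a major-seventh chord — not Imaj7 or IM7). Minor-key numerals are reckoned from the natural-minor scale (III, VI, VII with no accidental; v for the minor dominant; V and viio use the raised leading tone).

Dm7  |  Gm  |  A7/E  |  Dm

i7 - iv - V43 - i

Dm7: root D is the tonic; minor seventh chord there is i7.
Gm: root G is the subdominant; minor triad there is iv.
A7/E has root A, degree 5 in D minor, so V43.
Dm: root D is the tonic; minor triad there is i.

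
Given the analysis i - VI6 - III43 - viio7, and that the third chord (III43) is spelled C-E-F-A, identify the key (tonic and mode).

The chord Fmaj7/C is a major seventh chord rooted on F; its label is III43.
Counting down 2 scale steps from F places the tonic on D; a major seventh chord on degree 3 is diatonic only in minor.

D minor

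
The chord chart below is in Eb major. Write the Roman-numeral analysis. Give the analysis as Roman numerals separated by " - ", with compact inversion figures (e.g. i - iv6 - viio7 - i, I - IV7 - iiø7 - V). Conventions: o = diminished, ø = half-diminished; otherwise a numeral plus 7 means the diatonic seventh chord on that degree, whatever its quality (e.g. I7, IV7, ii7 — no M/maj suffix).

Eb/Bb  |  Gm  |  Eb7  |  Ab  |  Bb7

Eb/Bb: root Eb is the tonic; major triad there is I64.
Gm: minor triad on G = scale degree 3 → iii.
Eb7: a dominant seventh chord on Eb, the applied dominant of IV → V7/IV.
Ab: major triad on Ab = scale degree 4 → IV.
Bb7: root Bb is the dominant; dominant seventh chord there is V7.

I64 - iii - V7/IV - IV - V7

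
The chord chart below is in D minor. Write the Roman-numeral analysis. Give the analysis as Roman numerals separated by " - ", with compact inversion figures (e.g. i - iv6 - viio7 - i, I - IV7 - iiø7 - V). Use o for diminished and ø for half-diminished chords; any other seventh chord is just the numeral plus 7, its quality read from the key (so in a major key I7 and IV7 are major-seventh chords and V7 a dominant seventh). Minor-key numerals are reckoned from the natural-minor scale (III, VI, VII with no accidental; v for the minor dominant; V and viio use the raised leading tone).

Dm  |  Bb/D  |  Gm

i - VI6 - iv

Dm has root D, degree 1 in D minor, so i.
Bb/D: major triad on Bb = scale degree 6 → VI6.
Gm: root G is the subdominant; minor triad there is iv.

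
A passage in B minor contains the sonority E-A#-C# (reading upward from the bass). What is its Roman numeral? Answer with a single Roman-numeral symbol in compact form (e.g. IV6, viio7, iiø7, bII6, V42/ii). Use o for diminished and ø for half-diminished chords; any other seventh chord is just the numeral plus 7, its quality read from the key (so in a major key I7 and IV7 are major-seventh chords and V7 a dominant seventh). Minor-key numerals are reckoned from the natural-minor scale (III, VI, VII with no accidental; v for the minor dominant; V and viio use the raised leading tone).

viio64

Stacked in thirds the chord is A#-C#-E: a diminished triad on A#.
A# is scale degree 7 in B minor, and a diminished triad on that degree is written viio.
With E in the bass the chord is in second inversion, so the figured bass is 64.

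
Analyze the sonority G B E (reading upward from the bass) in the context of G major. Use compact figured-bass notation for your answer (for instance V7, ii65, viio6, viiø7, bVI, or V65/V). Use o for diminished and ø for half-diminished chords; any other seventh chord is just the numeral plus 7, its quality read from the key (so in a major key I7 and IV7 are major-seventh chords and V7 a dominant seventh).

vi6

The pitches E-G-B form a minor triad rooted on E.
In G major, E is the submediant; the diatonic minor triad there is vi.
With G in the bass the chord is in first inversion, so the figured bass is 6.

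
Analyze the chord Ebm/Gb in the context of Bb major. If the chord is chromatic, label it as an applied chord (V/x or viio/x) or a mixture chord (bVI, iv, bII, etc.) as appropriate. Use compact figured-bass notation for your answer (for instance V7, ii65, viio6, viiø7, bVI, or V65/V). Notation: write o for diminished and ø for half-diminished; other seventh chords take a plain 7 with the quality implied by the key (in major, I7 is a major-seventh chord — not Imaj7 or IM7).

The pitches Eb-Gb-Bb form a minor triad rooted on Eb.
Eb is the fourth degree of Bb major. This is the minor subdominant, borrowed from the parallel minor.
With Gb in the bass the chord is in first inversion, so the figured bass is 6.

iv6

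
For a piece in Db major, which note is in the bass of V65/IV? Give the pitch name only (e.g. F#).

The applied chord V65/IV is rooted on Db: Db-F-Ab-Cb.
The figure 65 means first inversion — the third is in the bass.

F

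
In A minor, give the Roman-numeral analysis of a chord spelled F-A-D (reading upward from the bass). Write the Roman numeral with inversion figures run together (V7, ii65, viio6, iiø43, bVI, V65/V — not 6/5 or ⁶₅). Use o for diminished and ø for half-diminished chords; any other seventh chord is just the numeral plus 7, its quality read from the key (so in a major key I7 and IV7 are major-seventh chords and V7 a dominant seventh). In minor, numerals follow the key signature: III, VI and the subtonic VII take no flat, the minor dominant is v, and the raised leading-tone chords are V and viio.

iv6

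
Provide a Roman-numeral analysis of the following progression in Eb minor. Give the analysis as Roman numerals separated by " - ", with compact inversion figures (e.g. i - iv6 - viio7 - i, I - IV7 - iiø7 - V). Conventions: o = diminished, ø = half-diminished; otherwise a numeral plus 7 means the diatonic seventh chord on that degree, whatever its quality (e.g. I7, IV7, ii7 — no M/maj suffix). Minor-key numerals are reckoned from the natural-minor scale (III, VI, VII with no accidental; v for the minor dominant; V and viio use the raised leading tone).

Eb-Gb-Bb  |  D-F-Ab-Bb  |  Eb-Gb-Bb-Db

i - V65 - i7

Eb-Gb-Bb: minor triad on Eb = scale degree 1 → i.
D-F-Ab-Bb has root Bb, degree 5 in Eb minor, so V65.
Eb-Gb-Bb-Db: root Eb is the tonic; minor seventh chord there is i7.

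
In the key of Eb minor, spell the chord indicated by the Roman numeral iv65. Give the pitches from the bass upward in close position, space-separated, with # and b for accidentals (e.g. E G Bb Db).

In Eb minor, scale degree 4 is Ab, and the diatonic chord built there is a minor seventh chord.
Stacking thirds from Ab gives Ab-Cb-Eb-Gb.
The figured bass 65 indicates first inversion, placing the third (Cb) in the bass: Cb-Eb-Gb-Ab.

Cb Eb Gb Ab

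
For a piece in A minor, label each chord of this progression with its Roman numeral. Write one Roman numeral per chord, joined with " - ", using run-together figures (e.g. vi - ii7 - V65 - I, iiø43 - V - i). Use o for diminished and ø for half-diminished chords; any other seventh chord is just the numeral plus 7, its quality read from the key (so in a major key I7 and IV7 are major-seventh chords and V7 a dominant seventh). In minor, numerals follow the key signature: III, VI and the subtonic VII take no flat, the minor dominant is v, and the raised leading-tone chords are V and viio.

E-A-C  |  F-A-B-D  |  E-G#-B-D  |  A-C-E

i64 - iiø43 - V7 - i

E-A-C: minor triad on A = scale degree 1 → i64.
F-A-B-D: root B is the supertonic; half-diminished seventh chord there is iiø43.
E-G#-B-D: root E is the dominant; dominant seventh chord there is V7.
A-C-E: root A is the tonic; minor triad there is i.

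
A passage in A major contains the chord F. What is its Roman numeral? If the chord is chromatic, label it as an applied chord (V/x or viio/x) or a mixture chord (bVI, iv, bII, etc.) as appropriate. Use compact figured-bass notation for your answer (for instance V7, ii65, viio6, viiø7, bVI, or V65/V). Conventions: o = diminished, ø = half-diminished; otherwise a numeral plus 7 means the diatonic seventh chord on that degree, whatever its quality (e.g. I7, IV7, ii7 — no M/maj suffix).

The pitches F-A-C form a major triad rooted on F.
F is the lowered sixth degree of A major (diatonic 6 would be F#). This is a major triad on the lowered sixth degree, borrowed from the parallel minor.

bVI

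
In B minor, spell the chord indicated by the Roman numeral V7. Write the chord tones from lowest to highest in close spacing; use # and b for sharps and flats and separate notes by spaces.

F# A# C# E

In B minor, scale degree 5 is F#. The dominant is major (leading tone raised), so V is a dominant seventh chord.
Stacking thirds from F# gives F#-A#-C#-E.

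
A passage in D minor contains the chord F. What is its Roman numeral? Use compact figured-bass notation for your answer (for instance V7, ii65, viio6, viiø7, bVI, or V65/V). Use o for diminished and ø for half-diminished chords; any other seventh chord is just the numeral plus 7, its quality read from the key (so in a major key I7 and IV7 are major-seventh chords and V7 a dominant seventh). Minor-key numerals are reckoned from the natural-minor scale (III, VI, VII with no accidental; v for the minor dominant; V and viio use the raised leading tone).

III

The pitches F-A-C form a major triad rooted on F.
F is scale degree 3 in D minor, and a major triad on that degree is written III.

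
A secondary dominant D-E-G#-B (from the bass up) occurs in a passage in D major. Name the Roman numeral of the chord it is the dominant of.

The chord is a dominant seventh chord on E.
A dominant resolves down a perfect fifth: E → A. In D major, A is scale degree 5, i.e. V.

V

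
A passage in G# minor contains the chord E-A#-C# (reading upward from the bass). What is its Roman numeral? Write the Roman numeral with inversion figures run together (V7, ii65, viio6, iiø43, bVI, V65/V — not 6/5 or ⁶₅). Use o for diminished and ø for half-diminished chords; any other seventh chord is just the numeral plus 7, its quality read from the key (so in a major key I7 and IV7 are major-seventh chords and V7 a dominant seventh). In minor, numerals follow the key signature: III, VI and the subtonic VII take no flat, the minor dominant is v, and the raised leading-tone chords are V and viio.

The pitches A#-C#-E form a diminished triad rooted on A#.
A# is scale degree 2 in G# minor, and a diminished triad on that degree is written iio.
With E in the bass the chord is in second inversion, so the figured bass is 64.

iio64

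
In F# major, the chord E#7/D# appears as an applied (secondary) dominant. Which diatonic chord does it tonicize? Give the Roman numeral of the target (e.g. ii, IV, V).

iii

The chord is a dominant seventh chord on E#.
A dominant resolves down a perfect fifth: E# → A#. In F# major, A# is scale degree 3, i.e. iii.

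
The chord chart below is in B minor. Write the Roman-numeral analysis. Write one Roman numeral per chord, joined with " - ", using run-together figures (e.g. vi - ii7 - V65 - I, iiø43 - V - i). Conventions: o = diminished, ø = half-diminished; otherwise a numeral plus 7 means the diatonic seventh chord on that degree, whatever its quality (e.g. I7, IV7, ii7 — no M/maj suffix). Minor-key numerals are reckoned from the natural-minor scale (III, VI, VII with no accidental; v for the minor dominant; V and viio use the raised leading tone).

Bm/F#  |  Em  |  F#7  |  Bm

Bm/F#: root B is the tonic; minor triad there is i64.
Em has root E, degree 4 in B minor, so iv.
F#7: root F# is the dominant; dominant seventh chord there is V7.
Bm: root B is the tonic; minor triad there is i.

i64 - iv - V7 - i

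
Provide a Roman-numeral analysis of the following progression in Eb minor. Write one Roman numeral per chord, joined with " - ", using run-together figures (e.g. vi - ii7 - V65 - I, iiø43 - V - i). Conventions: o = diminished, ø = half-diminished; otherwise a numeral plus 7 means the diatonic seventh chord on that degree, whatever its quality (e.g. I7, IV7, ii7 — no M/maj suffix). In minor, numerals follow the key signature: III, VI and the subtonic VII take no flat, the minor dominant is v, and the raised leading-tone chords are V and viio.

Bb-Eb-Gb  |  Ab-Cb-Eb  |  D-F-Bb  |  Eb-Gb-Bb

i64 - iv - V6 - i

Bb-Eb-Gb: root Eb is the tonic; minor triad there is i64.
Ab-Cb-Eb: minor triad on Ab = scale degree 4 → iv.
D-F-Bb has root Bb, degree 5 in Eb minor, so V6.
Eb-Gb-Bb: minor triad on Eb = scale degree 1 → i.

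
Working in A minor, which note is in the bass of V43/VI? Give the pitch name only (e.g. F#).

The applied chord V43/VI is rooted on C: C-E-G-Bb.
The figure 43 means second inversion — the fifth is in the bass.

G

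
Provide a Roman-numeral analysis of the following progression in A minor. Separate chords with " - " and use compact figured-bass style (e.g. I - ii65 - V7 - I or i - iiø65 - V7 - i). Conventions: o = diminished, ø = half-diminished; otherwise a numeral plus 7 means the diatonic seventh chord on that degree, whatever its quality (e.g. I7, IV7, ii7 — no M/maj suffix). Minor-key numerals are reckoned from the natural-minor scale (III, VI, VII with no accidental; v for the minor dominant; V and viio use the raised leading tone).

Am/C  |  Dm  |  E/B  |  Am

i6 - iv - V64 - i

Am/C has root A, degree 1 in A minor, so i6.
Dm has root D, degree 4 in A minor, so iv.
E/B: major triad on E = scale degree 5 → V64.
Am: minor triad on A = scale degree 1 → i.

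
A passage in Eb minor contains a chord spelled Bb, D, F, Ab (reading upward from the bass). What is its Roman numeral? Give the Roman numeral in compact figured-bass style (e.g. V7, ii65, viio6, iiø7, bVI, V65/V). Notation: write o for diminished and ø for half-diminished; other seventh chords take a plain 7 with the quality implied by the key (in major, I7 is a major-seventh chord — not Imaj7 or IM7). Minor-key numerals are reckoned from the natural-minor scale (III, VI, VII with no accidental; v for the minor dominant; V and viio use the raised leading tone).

V7

The pitches Bb-D-F-Ab form a dominant seventh chord rooted on Bb.
Bb is scale degree 5 in Eb minor, and a dominant seventh chord on that degree is written V7.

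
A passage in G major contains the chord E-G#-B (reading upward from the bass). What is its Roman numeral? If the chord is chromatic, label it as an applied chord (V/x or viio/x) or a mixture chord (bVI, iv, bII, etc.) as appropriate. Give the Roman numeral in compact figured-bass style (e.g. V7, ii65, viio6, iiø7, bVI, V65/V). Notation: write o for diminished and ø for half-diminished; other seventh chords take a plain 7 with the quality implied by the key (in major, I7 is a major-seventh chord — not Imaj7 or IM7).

V/ii

The pitches E-G#-B form a major triad rooted on E.
E is not a diatonic chord root with this quality in G major, but it lies a perfect fifth above A (ii), so the chord functions as an applied dominant of ii.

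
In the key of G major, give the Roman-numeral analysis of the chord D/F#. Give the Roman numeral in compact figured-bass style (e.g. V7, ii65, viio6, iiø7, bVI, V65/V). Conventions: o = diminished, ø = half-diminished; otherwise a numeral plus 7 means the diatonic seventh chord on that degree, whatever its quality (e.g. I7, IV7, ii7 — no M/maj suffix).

The pitches D-F#-A form a major triad rooted on D.
D is scale degree 5 in G major, and a major triad on that degree is written V.
With F# in the bass the chord is in first inversion, so the figured bass is 6.

V6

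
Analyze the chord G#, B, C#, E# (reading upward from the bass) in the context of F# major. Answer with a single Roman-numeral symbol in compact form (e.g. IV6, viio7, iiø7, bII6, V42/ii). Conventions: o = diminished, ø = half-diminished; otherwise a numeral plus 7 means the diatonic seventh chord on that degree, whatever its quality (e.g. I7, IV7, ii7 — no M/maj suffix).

V43

The pitches C#-E#-G#-B form a dominant seventh chord rooted on C#.
C# is scale degree 5 in F# major, and a dominant seventh chord on that degree is written V7.
With G# in the bass the chord is in second inversion, so the figured bass is 43.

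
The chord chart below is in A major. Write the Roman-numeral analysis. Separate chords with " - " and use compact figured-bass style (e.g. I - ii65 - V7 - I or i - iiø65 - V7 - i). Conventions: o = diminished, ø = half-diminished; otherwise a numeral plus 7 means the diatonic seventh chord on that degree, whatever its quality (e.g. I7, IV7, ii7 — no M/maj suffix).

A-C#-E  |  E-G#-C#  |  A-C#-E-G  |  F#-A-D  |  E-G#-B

A-C#-E: major triad on A = scale degree 1 → I.
E-G#-C#: minor triad on C# = scale degree 3 → iii6.
A-C#-E-G: chromatic; A is V of IV, so V7/IV.
F#-A-D: major triad on D = scale degree 4 → IV6.
E-G#-B has root E, degree 5 in A major, so V.

I - iii6 - V7/IV - IV6 - V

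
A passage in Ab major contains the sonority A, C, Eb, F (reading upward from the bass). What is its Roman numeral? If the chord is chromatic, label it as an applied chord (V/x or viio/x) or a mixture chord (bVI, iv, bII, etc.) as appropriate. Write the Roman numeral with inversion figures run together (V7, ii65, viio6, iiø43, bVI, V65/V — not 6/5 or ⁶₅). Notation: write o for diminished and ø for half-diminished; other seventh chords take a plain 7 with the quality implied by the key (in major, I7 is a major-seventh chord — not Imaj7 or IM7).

V65/ii

Stacked in thirds the chord is F-A-C-Eb: a dominant seventh chord on F.
F is not a diatonic chord root with this quality in Ab major, but it lies a perfect fifth above Bb (ii), so the chord functions as an applied dominant of ii.
With A in the bass the chord is in first inversion, so the figured bass is 65.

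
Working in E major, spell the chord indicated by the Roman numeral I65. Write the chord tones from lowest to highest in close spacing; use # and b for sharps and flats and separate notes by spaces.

G# B D# E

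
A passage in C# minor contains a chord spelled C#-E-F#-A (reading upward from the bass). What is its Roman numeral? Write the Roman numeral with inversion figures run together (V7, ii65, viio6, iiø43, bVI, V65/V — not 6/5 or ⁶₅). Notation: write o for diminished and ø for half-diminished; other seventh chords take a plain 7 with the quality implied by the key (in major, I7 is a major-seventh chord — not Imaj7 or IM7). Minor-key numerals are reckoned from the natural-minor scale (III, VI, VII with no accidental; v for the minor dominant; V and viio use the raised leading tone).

Stacked in thirds the chord is F#-A-C#-E: a minor seventh chord on F#.
F# is scale degree 4 in C# minor, and a minor seventh chord on that degree is written iv7.
With C# in the bass the chord is in second inversion, so the figured bass is 43.

iv43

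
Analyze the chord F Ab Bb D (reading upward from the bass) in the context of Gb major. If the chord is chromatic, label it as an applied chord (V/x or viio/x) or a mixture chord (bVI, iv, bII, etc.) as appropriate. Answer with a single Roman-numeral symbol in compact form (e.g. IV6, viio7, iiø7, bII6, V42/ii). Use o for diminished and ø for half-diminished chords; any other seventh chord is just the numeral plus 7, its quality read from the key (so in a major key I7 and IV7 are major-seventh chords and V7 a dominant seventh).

The pitches Bb-D-F-Ab form a dominant seventh chord rooted on Bb.
Bb is not a diatonic chord root with this quality in Gb major, but it lies a perfect fifth above Eb (vi), so the chord functions as an applied dominant of vi.
With F in the bass the chord is in second inversion, so the figured bass is 43.

V43/vi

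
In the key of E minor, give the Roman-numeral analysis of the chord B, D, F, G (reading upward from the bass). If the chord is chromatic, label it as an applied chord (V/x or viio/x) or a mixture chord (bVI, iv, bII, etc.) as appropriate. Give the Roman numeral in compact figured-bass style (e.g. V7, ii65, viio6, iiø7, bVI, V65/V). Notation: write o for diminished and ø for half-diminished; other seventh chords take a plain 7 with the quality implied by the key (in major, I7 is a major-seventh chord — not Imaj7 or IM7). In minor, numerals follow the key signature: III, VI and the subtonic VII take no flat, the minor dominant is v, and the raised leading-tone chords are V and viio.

V65/VI

The pitches G-B-D-F form a dominant seventh chord rooted on G.
G is not a diatonic chord root with this quality in E minor, but it lies a perfect fifth above C (VI), so the chord functions as an applied dominant of VI.
With B in the bass the chord is in first inversion, so the figured bass is 65.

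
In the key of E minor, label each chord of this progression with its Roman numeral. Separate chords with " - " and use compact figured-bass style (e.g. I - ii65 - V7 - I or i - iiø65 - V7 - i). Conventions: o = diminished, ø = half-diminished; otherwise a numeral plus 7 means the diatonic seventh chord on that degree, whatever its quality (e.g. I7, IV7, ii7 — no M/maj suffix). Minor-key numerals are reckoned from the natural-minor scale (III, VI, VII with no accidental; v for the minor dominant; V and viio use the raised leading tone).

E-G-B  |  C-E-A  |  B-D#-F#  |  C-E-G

E-G-B has root E, degree 1 in E minor, so i.
C-E-A: root A is the subdominant; minor triad there is iv6.
B-D#-F# has root B, degree 5 in E minor, so V.
C-E-G: root C is the submediant; major triad there is VI.

i - iv6 - V - VI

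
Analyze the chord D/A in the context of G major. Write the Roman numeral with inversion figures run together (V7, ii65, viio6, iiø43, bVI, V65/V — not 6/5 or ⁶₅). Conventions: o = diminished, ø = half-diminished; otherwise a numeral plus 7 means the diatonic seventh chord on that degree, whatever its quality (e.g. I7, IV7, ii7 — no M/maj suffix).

Stacked in thirds the chord is D-F#-A: a major triad on D.
In G major, D is the dominant; the diatonic major triad there is V.
With A in the bass the chord is in second inversion, so the figured bass is 64.

V64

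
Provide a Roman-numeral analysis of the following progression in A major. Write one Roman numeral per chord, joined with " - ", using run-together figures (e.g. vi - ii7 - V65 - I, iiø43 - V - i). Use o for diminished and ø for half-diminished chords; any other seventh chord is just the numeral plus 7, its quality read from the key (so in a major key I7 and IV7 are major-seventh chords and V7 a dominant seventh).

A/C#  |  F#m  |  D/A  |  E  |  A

I6 - vi - IV64 - V - I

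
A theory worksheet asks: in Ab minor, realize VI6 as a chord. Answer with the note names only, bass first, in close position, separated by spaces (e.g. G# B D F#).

The numeral's case and figure indicate a major triad. In Ab minor its root, scale degree 6, is Fb.
Stacking thirds from Fb gives Fb-Ab-Cb.
With the 6 figure the chord is in first inversion; from the bass Ab upward in close position it reads Ab-Cb-Fb.

Ab Cb Fb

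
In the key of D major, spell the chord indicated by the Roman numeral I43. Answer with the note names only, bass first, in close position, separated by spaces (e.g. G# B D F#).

The numeral's case and figure indicate a major seventh chord. In D major its root, scale degree 1, is D.
That chord is spelled D-F#-A-C#.
The figured bass 43 indicates second inversion, placing the fifth (A) in the bass: A-C#-D-F#.

A C# D F#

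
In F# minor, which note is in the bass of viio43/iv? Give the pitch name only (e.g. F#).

The applied chord viio43/iv is rooted on A#: A#-C#-E-G.
The figure 43 means second inversion — the fifth is in the bass.

E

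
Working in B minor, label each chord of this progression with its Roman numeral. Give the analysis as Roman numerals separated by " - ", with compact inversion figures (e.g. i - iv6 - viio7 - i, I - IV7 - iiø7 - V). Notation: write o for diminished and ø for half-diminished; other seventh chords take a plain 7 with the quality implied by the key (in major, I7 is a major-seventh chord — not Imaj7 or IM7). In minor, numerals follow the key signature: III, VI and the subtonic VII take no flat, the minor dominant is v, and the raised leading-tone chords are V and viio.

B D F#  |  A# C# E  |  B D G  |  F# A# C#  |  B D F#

B-D-F#: minor triad on B = scale degree 1 → i.
A#-C#-E has root A#, degree 7 in B minor, so viio.
B-D-G has root G, degree 6 in B minor, so VI6.
F#-A#-C#: root F# is the dominant; major triad there is V.
B-D-F#: minor triad on B = scale degree 1 → i.

i - viio - VI6 - V - i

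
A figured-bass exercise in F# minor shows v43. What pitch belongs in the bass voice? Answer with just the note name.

G#

v in F# minor has root C#; the chord is C#-E-G#-B.
The figure 43 means second inversion — the fifth is in the bass.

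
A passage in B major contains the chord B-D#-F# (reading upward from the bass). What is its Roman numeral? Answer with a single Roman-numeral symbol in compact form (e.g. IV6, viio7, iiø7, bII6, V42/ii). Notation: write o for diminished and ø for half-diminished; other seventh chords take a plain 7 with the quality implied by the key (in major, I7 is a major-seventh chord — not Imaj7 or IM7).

I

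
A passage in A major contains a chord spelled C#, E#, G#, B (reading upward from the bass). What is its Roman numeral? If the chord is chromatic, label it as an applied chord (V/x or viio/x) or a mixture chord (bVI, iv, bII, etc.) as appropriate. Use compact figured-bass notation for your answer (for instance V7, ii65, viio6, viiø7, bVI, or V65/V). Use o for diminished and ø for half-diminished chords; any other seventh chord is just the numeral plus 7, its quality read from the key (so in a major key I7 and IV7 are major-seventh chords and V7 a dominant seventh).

Stacked in thirds the chord is C#-E#-G#-B: a dominant seventh chord on C#.
C# is not a diatonic chord root with this quality in A major, but it lies a perfect fifth above F# (vi), so the chord functions as an applied dominant of vi.

V7/vi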